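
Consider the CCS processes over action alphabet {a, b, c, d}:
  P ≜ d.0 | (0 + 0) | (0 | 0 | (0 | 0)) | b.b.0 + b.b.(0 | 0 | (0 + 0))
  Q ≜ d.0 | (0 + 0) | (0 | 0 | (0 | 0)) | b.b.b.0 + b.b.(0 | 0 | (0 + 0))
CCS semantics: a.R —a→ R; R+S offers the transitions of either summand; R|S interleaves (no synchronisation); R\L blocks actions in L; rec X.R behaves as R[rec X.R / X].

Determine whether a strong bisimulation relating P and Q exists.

NO

LTS(P): 8 reachable states
  m0 = d.0 | (0 + 0) | (0 | 0 | (0 | 0)) | b.b.0 + b.b.(0 | 0 | (0 + 0)) → —b→ m1, —b→ m2, —d→ m3
  m1 = b.(0 | 0 | (0 + 0)) → —b→ m4
  m2 = d.0 | (0 + 0) | (0 | 0 | (0 | 0)) | b.0 → —b→ m5, —d→ m6
  m3 = 0 | (0 + 0) | (0 | 0 | (0 | 0)) | b.b.0 → —b→ m6
  m4 = 0 | 0 | (0 + 0) → ∅
  m5 = d.0 | (0 + 0) | (0 | 0 | (0 | 0)) | 0 → —d→ m7
  m6 = 0 | (0 + 0) | (0 | 0 | (0 | 0)) | b.0 → —b→ m7
  m7 = 0 | (0 + 0) | (0 | 0 | (0 | 0)) | 0 → ∅
LTS(Q): 10 reachable states
  n0 = d.0 | (0 + 0) | (0 | 0 | (0 | 0)) | b.b.b.0 + b.b.(0 | 0 | (0 + 0)) → —b→ n1, —b→ n2, —d→ n3
  n1 = b.(0 | 0 | (0 + 0)) → —b→ n4
  n2 = d.0 | (0 + 0) | (0 | 0 | (0 | 0)) | b.b.0 → —b→ n5, —d→ n6
  n3 = 0 | (0 + 0) | (0 | 0 | (0 | 0)) | b.b.b.0 → —b→ n6
  n4 = 0 | 0 | (0 + 0) → ∅
  n5 = d.0 | (0 + 0) | (0 | 0 | (0 | 0)) | b.0 → —b→ n7, —d→ n8
  n6 = 0 | (0 + 0) | (0 | 0 | (0 | 0)) | b.b.0 → —b→ n8
  n7 = d.0 | (0 + 0) | (0 | 0 | (0 | 0)) | 0 → —d→ n9
  n8 = 0 | (0 + 0) | (0 | 0 | (0 | 0)) | b.0 → —b→ n9
  n9 = 0 | (0 + 0) | (0 | 0 | (0 | 0)) | 0 → ∅
Partition-refinement fixed point:
  B0 = {m0}
  B1 = {m1, m6, n1, n8}
  B2 = {m4, m7, n4, n9}
  B3 = {m3, n6}
  B4 = {m2, n5}
  B5 = {m5, n7}
  B6 = {n0}
  B7 = {n3}
  B8 = {n2}
m0 ∈ B0, n0 ∈ B6 → different blocks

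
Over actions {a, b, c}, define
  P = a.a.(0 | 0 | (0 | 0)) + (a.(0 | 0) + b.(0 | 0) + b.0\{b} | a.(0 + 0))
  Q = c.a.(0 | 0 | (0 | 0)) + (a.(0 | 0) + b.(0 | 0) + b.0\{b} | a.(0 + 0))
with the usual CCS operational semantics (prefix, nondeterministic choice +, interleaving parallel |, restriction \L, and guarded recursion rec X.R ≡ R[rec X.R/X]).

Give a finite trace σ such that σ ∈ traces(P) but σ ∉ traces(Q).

aa

Reachable graph of P (7 states):
  u0 = a.a.(0 | 0 | (0 | 0)) + (a.(0 | 0) + b.(0 | 0) + b.0\{b} | a.(0 + 0)) → ··a··> u1, ··a··> u2, ··a··> u3, ··b··> u1, ··b··> u4
  u1 = 0 | 0 → ∅
  u2 = a.(0 | 0 | (0 | 0)) → ··a··> u5
  u3 = b.0\{b} | (0 + 0) → ··b··> u6
  u4 = 0\{b} | a.(0 + 0) → ··a··> u6
  u5 = 0 | 0 | (0 | 0) → ∅
  u6 = 0\{b} | (0 + 0) → ∅
Reachable graph of Q (7 states):
  v0 = c.a.(0 | 0 | (0 | 0)) + (a.(0 | 0) + b.(0 | 0) + b.0\{b} | a.(0 + 0)) → ··a··> v1, ··a··> v2, ··b··> v1, ··b··> v3, ··c··> v4
  v1 = 0 | 0 → ∅
  v2 = b.0\{b} | (0 + 0) → ··b··> v5
  v3 = 0\{b} | a.(0 + 0) → ··a··> v5
  v4 = a.(0 | 0 | (0 | 0)) → ··a··> v6
  v5 = 0\{b} | (0 + 0) → ∅
  v6 = 0 | 0 | (0 | 0) → ∅
Executing aa from P (initial set {u0}):
  after a @ step 1: {u1, u2, u3}
  after a @ step 2: {u5}
  P completes σ.
Executing aa from Q (initial set {v0}):
  after a @ step 1: {v1, v2}
  after a @ step 2: ∅  — Q cannot continue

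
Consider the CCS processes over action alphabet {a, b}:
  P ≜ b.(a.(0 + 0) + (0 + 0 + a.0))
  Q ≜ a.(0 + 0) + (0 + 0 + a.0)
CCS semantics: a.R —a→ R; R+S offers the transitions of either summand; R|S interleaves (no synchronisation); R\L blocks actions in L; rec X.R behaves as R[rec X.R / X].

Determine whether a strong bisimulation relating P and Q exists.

Reachable graph of P (4 states):
  p0 = b.(a.(0 + 0) + (0 + 0 + a.0)) :: —b→ p1
  p1 = a.(0 + 0) + (0 + 0 + a.0) :: —a→ p2, —a→ p3
  p2 = 0 :: deadlocked
  p3 = 0 + 0 :: deadlocked
Reachable graph of Q (3 states):
  q0 = a.(0 + 0) + (0 + 0 + a.0) :: —a→ q1, —a→ q2
  q1 = 0 :: deadlocked
  q2 = 0 + 0 :: deadlocked
Bisimilarity quotient blocks:
  B0 = {p0}
  B1 = {p1, q0}
  B2 = {p2, p3, q1, q2}
p0 ∈ B0, q0 ∈ B1 → different blocks

NO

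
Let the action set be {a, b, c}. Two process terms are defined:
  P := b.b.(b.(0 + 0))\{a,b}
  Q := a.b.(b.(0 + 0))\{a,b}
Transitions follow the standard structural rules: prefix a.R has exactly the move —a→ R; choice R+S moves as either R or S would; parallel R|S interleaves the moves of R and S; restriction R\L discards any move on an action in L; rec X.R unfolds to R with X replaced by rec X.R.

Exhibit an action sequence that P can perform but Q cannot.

LTS(P): 3 reachable states
  m0 = b.b.(b.(0 + 0))\{a,b} :: --b--▸ m1
  m1 = b.(b.(0 + 0))\{a,b} :: --b--▸ m2
  m2 = (b.(0 + 0))\{a,b} :: stopped
LTS(Q): 3 reachable states
  n0 = a.b.(b.(0 + 0))\{a,b} :: --a--▸ n1
  n1 = b.(b.(0 + 0))\{a,b} :: --b--▸ n2
  n2 = (b.(0 + 0))\{a,b} :: stopped
Run σ = ⟨b⟩ on P: start {m0}
  step 1 (b): {m1}
  — P admits the full trace.
Run σ = ⟨b⟩ on Q: start {n0}
  step 1 (b): no successor for Q

b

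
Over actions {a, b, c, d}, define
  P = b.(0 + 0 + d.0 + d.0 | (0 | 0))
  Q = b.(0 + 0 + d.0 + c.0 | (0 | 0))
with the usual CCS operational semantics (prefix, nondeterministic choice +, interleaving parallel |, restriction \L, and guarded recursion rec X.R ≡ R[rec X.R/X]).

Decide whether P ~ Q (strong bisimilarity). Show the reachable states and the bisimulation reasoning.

P ≁ Q

LTS(P): 4 reachable states
  m0 = b.(0 + 0 + d.0 + d.0 | (0 | 0)) :: ··b··> m1
  m1 = 0 + 0 + d.0 + d.0 | (0 | 0) :: ··d··> m2, ··d··> m3
  m2 = 0 :: ·
  m3 = 0 | (0 | 0) :: ·
LTS(Q): 4 reachable states
  n0 = b.(0 + 0 + d.0 + c.0 | (0 | 0)) :: ··b··> n1
  n1 = 0 + 0 + d.0 + c.0 | (0 | 0) :: ··c··> n2, ··d··> n3
  n2 = 0 | (0 | 0) :: ·
  n3 = 0 :: ·
Bisimilarity quotient blocks:
  B0 = {m0}
  B1 = {m1}
  B2 = {m2, m3, n2, n3}
  B3 = {n0}
  B4 = {n1}
m0 ∈ B0, n0 ∈ B3 → different blocks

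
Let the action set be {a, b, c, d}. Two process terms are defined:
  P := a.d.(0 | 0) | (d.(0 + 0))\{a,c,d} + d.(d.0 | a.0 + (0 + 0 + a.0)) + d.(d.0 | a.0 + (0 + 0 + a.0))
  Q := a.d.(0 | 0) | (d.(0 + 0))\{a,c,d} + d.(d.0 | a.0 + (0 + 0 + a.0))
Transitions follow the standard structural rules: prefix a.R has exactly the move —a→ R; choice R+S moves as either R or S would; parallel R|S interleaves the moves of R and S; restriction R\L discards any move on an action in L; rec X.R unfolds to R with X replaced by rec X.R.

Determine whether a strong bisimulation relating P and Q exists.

P's transition system — 8 states:
  m0 = a.d.(0 | 0) | (d.(0 + 0))\{a,c,d} + d.(d.0 | a.0 + (0 + 0 + a.0)) + d.(d.0 | a.0 + (0 + 0 + a.0)) | ··a··> m1, ··d··> m2
  m1 = d.(0 | 0) | (d.(0 + 0))\{a,c,d} | ··d··> m3
  m2 = d.0 | a.0 + (0 + 0 + a.0) | ··a··> m4, ··a··> m5, ··d··> m6
  m3 = 0 | 0 | (d.(0 + 0))\{a,c,d} | ·
  m4 = 0 | ·
  m5 = d.0 | 0 | ··d··> m7
  m6 = 0 | a.0 | ··a··> m7
  m7 = 0 | 0 | ·
Q's transition system — 8 states:
  n0 = a.d.(0 | 0) | (d.(0 + 0))\{a,c,d} + d.(d.0 | a.0 + (0 + 0 + a.0)) | ··a··> n1, ··d··> n2
  n1 = d.(0 | 0) | (d.(0 + 0))\{a,c,d} | ··d··> n3
  n2 = d.0 | a.0 + (0 + 0 + a.0) | ··a··> n4, ··a··> n5, ··d··> n6
  n3 = 0 | 0 | (d.(0 + 0))\{a,c,d} | ·
  n4 = 0 | ·
  n5 = d.0 | 0 | ··d··> n7
  n6 = 0 | a.0 | ··a··> n7
  n7 = 0 | 0 | ·
Partition-refinement fixed point:
  B0 = {m0, n0}
  B1 = {m2, n2}
  B2 = {m6, n6}
  B3 = {m3, m4, m7, n3, n4, n7}
  B4 = {m1, m5, n1, n5}
m0 ∈ B0, n0 ∈ B0 → same block

bisimilar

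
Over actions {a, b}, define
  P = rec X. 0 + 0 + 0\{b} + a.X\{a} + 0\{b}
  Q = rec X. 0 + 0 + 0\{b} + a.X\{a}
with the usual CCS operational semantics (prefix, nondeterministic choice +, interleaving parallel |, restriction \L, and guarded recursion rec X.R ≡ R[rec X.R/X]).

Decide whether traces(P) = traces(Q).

YES

LTS(P): 2 reachable states
  u0 = rec X. 0 + 0 + 0\{b} + a.X\{a} + 0\{b} | —a→ u1
  u1 = (rec X. 0 + 0 + 0\{b} + a.X\{a} + 0\{b})\{a} | deadlocked
LTS(Q): 2 reachable states
  v0 = rec X. 0 + 0 + 0\{b} + a.X\{a} | —a→ v1
  v1 = (rec X. 0 + 0 + 0\{b} + a.X\{a})\{a} | deadlocked
Bisimilarity quotient blocks:
  B0 = {u0, v0}
  B1 = {u1, v1}
u0 ∈ B0, v0 ∈ B0 → same block
Bisimilar ⇒ trace-equivalent.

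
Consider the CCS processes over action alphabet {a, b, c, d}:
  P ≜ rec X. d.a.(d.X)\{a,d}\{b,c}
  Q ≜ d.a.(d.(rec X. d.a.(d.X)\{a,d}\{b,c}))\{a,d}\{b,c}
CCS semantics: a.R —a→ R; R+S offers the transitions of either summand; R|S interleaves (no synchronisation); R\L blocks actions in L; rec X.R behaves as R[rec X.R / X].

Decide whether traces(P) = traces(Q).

Reachable graph of P (3 states):
  p0 = rec X. d.a.(d.X)\{a,d}\{b,c} :: ··d··> p1
  p1 = a.(d.(rec X. d.a.(d.X)\{a,d}\{b,c}))\{a,d}\{b,c} :: ··a··> p2
  p2 = (d.(rec X. d.a.(d.X)\{a,d}\{b,c}))\{a,d}\{b,c} :: ∅
Reachable graph of Q (3 states):
  q0 = d.a.(d.(rec X. d.a.(d.X)\{a,d}\{b,c}))\{a,d}\{b,c} :: ··d··> q1
  q1 = a.(d.(rec X. d.a.(d.X)\{a,d}\{b,c}))\{a,d}\{b,c} :: ··a··> q2
  q2 = (d.(rec X. d.a.(d.X)\{a,d}\{b,c}))\{a,d}\{b,c} :: ∅
Partition-refinement fixed point:
  B0 = {p0, q0}
  B1 = {p1, q1}
  B2 = {p2, q2}
p0 ∈ B0, q0 ∈ B0 → same block
Bisimilar ⇒ trace-equivalent.

traces(P) = traces(Q)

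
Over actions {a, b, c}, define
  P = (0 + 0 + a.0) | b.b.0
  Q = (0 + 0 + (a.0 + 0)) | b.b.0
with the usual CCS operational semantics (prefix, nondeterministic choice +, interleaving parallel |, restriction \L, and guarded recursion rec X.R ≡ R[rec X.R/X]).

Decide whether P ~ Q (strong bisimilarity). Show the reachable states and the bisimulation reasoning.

LTS(P): 6 reachable states
  u0 = (0 + 0 + a.0) | b.b.0 has moves =a=> u1, =b=> u2
  u1 = 0 | b.b.0 has moves =b=> u3
  u2 = (0 + 0 + a.0) | b.0 has moves =a=> u3, =b=> u4
  u3 = 0 | b.0 has moves =b=> u5
  u4 = (0 + 0 + a.0) | 0 has moves =a=> u5
  u5 = 0 | 0 has moves (no moves)
LTS(Q): 6 reachable states
  v0 = (0 + 0 + (a.0 + 0)) | b.b.0 has moves =a=> v1, =b=> v2
  v1 = 0 | b.b.0 has moves =b=> v3
  v2 = (0 + 0 + (a.0 + 0)) | b.0 has moves =a=> v3, =b=> v4
  v3 = 0 | b.0 has moves =b=> v5
  v4 = (0 + 0 + (a.0 + 0)) | 0 has moves =a=> v5
  v5 = 0 | 0 has moves (no moves)
Bisimilarity quotient blocks:
  B0 = {u0, v0}
  B1 = {u2, v2}
  B2 = {u4, v4}
  B3 = {u5, v5}
  B4 = {u3, v3}
  B5 = {u1, v1}
u0 ∈ B0, v0 ∈ B0 → same block

YES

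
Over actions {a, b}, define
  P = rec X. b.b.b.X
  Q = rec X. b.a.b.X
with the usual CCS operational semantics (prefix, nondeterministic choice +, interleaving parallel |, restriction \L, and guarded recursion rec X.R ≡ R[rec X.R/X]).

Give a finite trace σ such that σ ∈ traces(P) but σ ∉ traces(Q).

P's transition system — 3 states:
  s0 = rec X. b.b.b.X ⊢ -b-> s1
  s1 = b.b.(rec X. b.b.b.X) ⊢ -b-> s2
  s2 = b.(rec X. b.b.b.X) ⊢ -b-> s0
Q's transition system — 3 states:
  t0 = rec X. b.a.b.X ⊢ -b-> t1
  t1 = a.b.(rec X. b.a.b.X) ⊢ -a-> t2
  t2 = b.(rec X. b.a.b.X) ⊢ -b-> t0
Trace ⟨bb⟩ through P, begin at {s0}:
  after b @ step 1: {s1}
  after b @ step 2: {s2}
  ✓ P
Trace ⟨bb⟩ through Q, begin at {t0}:
  after b @ step 1: {t1}
  after b @ step 2: ∅  — Q cannot continue

bb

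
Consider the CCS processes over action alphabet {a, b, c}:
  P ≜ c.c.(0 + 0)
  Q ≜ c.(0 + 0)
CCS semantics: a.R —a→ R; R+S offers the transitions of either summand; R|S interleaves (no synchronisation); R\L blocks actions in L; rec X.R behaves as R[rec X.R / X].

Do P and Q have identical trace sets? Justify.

LTS(P): 3 reachable states
  s0 = c.c.(0 + 0) → —c→ s1
  s1 = c.(0 + 0) → —c→ s2
  s2 = 0 + 0 → (no moves)
LTS(Q): 2 reachable states
  t0 = c.(0 + 0) → —c→ t1
  t1 = 0 + 0 → (no moves)
Executing cc from P (initial set {s0}):
  [1] c ⇒ {s1}
  [2] c ⇒ {s2}
  — P admits the full trace.
Executing cc from Q (initial set {t0}):
  [1] c ⇒ {t1}
  [2] c ⇒ ∅ (Q stuck)

traces(P) ≠ traces(Q) — witness ⟨cc⟩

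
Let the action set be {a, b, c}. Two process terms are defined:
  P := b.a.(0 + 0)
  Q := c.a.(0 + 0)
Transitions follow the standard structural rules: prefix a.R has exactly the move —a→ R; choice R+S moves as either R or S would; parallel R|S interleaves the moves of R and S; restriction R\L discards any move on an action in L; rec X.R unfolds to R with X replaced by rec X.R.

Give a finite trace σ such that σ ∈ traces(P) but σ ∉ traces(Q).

P's transition system — 3 states:
  s0 = b.a.(0 + 0) has moves --b--▸ s1
  s1 = a.(0 + 0) has moves --a--▸ s2
  s2 = 0 + 0 has moves stopped
Q's transition system — 3 states:
  t0 = c.a.(0 + 0) has moves --c--▸ t1
  t1 = a.(0 + 0) has moves --a--▸ t2
  t2 = 0 + 0 has moves stopped
Run σ = ⟨b⟩ on P: start {s0}
  after b @ step 1: {s1}
  P completes σ.
Run σ = ⟨b⟩ on Q: start {t0}
  after b @ step 1: ∅ (Q stuck)

b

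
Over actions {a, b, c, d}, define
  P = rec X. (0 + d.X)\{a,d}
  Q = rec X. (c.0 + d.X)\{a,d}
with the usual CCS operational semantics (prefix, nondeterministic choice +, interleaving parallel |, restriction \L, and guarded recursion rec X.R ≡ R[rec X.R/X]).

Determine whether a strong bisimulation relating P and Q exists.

P's transition system — 1 states:
  p0 = rec X. (0 + d.X)\{a,d} | deadlocked
Q's transition system — 2 states:
  q0 = rec X. (c.0 + d.X)\{a,d} | --c--▸ q1
  q1 = 0\{a,d} | deadlocked
Partition-refinement fixed point:
  B0 = {p0, q1}
  B1 = {q0}
p0 ∈ B0, q0 ∈ B1 → different blocks

NO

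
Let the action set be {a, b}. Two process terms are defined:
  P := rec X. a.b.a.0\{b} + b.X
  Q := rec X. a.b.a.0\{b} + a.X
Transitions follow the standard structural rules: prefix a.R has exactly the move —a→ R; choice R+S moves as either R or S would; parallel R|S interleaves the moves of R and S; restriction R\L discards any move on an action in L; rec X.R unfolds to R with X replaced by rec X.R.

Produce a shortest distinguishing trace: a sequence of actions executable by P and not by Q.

Reachable graph of P (4 states):
  p0 = rec X. a.b.a.0\{b} + b.X | --a--▸ p1, --b--▸ p0
  p1 = b.a.0\{b} | --b--▸ p2
  p2 = a.0\{b} | --a--▸ p3
  p3 = 0\{b} | (no moves)
Reachable graph of Q (4 states):
  q0 = rec X. a.b.a.0\{b} + a.X | --a--▸ q0, --a--▸ q1
  q1 = b.a.0\{b} | --b--▸ q2
  q2 = a.0\{b} | --a--▸ q3
  q3 = 0\{b} | (no moves)
Run σ = ⟨b⟩ on P: start {p0}
  after b @ step 1: {p0}
  ✓ P
Run σ = ⟨b⟩ on Q: start {q0}
  after b @ step 1: no successor for Q

b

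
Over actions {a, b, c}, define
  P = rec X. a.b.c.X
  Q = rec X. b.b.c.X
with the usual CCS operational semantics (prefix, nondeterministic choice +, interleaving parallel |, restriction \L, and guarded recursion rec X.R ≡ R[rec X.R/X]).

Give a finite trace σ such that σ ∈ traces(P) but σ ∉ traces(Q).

Reachable graph of P (3 states):
  u0 = rec X. a.b.c.X has moves =a=> u1
  u1 = b.c.(rec X. a.b.c.X) has moves =b=> u2
  u2 = c.(rec X. a.b.c.X) has moves =c=> u0
Reachable graph of Q (3 states):
  v0 = rec X. b.b.c.X has moves =b=> v1
  v1 = b.c.(rec X. b.b.c.X) has moves =b=> v2
  v2 = c.(rec X. b.b.c.X) has moves =c=> v0
Executing a from P (initial set {u0}):
  [1] a ⇒ {u1}
  P completes σ.
Executing a from Q (initial set {v0}):
  [1] a ⇒ ∅ (Q stuck)

a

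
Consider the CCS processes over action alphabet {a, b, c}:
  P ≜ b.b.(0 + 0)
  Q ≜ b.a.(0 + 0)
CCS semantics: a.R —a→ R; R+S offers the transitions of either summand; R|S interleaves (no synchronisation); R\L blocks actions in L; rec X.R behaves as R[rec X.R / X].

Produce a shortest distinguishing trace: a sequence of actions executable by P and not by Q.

LTS(P): 3 reachable states
  p0 = b.b.(0 + 0) :: =b=> p1
  p1 = b.(0 + 0) :: =b=> p2
  p2 = 0 + 0 :: deadlocked
LTS(Q): 3 reachable states
  q0 = b.a.(0 + 0) :: =b=> q1
  q1 = a.(0 + 0) :: =a=> q2
  q2 = 0 + 0 :: deadlocked
Run σ = ⟨bb⟩ on P: start {p0}
  after b @ step 1: {p1}
  after b @ step 2: {p2}
  ✓ P
Run σ = ⟨bb⟩ on Q: start {q0}
  after b @ step 1: {q1}
  after b @ step 2: ∅ (Q stuck)

bb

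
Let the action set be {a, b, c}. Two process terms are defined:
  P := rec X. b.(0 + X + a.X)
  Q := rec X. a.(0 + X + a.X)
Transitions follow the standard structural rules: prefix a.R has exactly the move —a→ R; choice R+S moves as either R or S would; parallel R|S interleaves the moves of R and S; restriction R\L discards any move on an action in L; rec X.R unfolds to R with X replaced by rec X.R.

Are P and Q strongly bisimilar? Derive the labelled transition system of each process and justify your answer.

not bisimilar

LTS(P): 2 reachable states
  p0 = rec X. b.(0 + X + a.X) → -b-> p1
  p1 = 0 + (rec X. b.(0 + X + a.X)) + a.(rec X. b.(0 + X + a.X)) → -a-> p0, -b-> p1
LTS(Q): 2 reachable states
  q0 = rec X. a.(0 + X + a.X) → -a-> q1
  q1 = 0 + (rec X. a.(0 + X + a.X)) + a.(rec X. a.(0 + X + a.X)) → -a-> q0, -a-> q1
Partition-refinement fixed point:
  B0 = {p0}
  B1 = {p1}
  B2 = {q0, q1}
p0 ∈ B0, q0 ∈ B2 → different blocks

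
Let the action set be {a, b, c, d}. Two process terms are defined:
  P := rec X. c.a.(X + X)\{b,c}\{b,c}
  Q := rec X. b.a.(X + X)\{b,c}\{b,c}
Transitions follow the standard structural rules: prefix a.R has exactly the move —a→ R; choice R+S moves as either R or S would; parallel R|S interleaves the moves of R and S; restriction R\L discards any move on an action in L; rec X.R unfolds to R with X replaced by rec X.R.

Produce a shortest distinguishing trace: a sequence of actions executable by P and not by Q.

c

P's transition system — 3 states:
  u0 = rec X. c.a.(X + X)\{b,c}\{b,c} has moves =c=> u1
  u1 = a.((rec X. c.a.(X + X)\{b,c}\{b,c}) + (rec X. c.a.(X + X)\{b,c}\{b,c}))\{b,c}\{b,c} has moves =a=> u2
  u2 = ((rec X. c.a.(X + X)\{b,c}\{b,c}) + (rec X. c.a.(X + X)\{b,c}\{b,c}))\{b,c}\{b,c} has moves ·
Q's transition system — 3 states:
  v0 = rec X. b.a.(X + X)\{b,c}\{b,c} has moves =b=> v1
  v1 = a.((rec X. b.a.(X + X)\{b,c}\{b,c}) + (rec X. b.a.(X + X)\{b,c}\{b,c}))\{b,c}\{b,c} has moves =a=> v2
  v2 = ((rec X. b.a.(X + X)\{b,c}\{b,c}) + (rec X. b.a.(X + X)\{b,c}\{b,c}))\{b,c}\{b,c} has moves ·
Run σ = ⟨c⟩ on P: start {u0}
  step 1 (c): {u1}
  P completes σ.
Run σ = ⟨c⟩ on Q: start {v0}
  step 1 (c): ∅  — Q cannot continue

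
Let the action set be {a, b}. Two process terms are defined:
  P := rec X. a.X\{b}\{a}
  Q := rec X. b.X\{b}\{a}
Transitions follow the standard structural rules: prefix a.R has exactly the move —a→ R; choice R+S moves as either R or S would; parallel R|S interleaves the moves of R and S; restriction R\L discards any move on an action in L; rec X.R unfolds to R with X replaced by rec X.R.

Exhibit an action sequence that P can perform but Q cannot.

a

P's transition system — 2 states:
  u0 = rec X. a.X\{b}\{a} | —a→ u1
  u1 = (rec X. a.X\{b}\{a})\{b}\{a} | deadlocked
Q's transition system — 2 states:
  v0 = rec X. b.X\{b}\{a} | —b→ v1
  v1 = (rec X. b.X\{b}\{a})\{b}\{a} | deadlocked
Run σ = ⟨a⟩ on P: start {u0}
  [1] a ⇒ {u1}
  ✓ P
Run σ = ⟨a⟩ on Q: start {v0}
  [1] a ⇒ ∅ (Q stuck)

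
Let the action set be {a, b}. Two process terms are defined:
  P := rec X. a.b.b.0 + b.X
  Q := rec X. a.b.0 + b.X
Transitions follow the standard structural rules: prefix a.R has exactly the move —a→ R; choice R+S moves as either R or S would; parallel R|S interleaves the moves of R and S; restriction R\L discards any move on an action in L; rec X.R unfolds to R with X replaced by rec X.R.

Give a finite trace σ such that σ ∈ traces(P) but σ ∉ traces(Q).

abb

LTS(P): 4 reachable states
  p0 = rec X. a.b.b.0 + b.X → -a-> p1, -b-> p0
  p1 = b.b.0 → -b-> p2
  p2 = b.0 → -b-> p3
  p3 = 0 → ∅
LTS(Q): 3 reachable states
  q0 = rec X. a.b.0 + b.X → -a-> q1, -b-> q0
  q1 = b.0 → -b-> q2
  q2 = 0 → ∅
Trace ⟨abb⟩ through P, begin at {p0}:
  [1] a ⇒ {p1}
  [2] b ⇒ {p2}
  [3] b ⇒ {p3}
  P completes σ.
Trace ⟨abb⟩ through Q, begin at {q0}:
  [1] a ⇒ {q1}
  [2] b ⇒ {q2}
  [3] b ⇒ no successor for Q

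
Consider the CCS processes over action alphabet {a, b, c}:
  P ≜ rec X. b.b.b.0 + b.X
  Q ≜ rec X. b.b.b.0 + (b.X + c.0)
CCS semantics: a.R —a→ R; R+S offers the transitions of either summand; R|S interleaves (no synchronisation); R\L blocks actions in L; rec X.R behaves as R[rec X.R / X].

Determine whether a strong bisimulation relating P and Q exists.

NO

P's transition system — 4 states:
  s0 = rec X. b.b.b.0 + b.X :: ··b··> s0, ··b··> s1
  s1 = b.b.0 :: ··b··> s2
  s2 = b.0 :: ··b··> s3
  s3 = 0 :: deadlocked
Q's transition system — 4 states:
  t0 = rec X. b.b.b.0 + (b.X + c.0) :: ··b··> t0, ··b··> t1, ··c··> t2
  t1 = b.b.0 :: ··b··> t3
  t2 = 0 :: deadlocked
  t3 = b.0 :: ··b··> t2
Bisimilarity quotient blocks:
  B0 = {s0}
  B1 = {s1, t1}
  B2 = {s2, t3}
  B3 = {s3, t2}
  B4 = {t0}
s0 ∈ B0, t0 ∈ B4 → different blocks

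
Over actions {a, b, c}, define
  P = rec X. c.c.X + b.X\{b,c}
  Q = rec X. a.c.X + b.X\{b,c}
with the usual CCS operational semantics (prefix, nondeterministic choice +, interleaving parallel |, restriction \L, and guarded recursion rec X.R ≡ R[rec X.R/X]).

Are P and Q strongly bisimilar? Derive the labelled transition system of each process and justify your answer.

not bisimilar

LTS(P): 3 reachable states
  s0 = rec X. c.c.X + b.X\{b,c} ⊢ —b→ s1, —c→ s2
  s1 = (rec X. c.c.X + b.X\{b,c})\{b,c} ⊢ deadlocked
  s2 = c.(rec X. c.c.X + b.X\{b,c}) ⊢ —c→ s0
LTS(Q): 4 reachable states
  t0 = rec X. a.c.X + b.X\{b,c} ⊢ —a→ t1, —b→ t2
  t1 = c.(rec X. a.c.X + b.X\{b,c}) ⊢ —c→ t0
  t2 = (rec X. a.c.X + b.X\{b,c})\{b,c} ⊢ —a→ t3
  t3 = (c.(rec X. a.c.X + b.X\{b,c}))\{b,c} ⊢ deadlocked
Coarsest stable partition (strong bisimilarity classes):
  B0 = {s0}
  B1 = {s1, t3}
  B2 = {s2}
  B3 = {t0}
  B4 = {t2}
  B5 = {t1}
s0 ∈ B0, t0 ∈ B3 → different blocks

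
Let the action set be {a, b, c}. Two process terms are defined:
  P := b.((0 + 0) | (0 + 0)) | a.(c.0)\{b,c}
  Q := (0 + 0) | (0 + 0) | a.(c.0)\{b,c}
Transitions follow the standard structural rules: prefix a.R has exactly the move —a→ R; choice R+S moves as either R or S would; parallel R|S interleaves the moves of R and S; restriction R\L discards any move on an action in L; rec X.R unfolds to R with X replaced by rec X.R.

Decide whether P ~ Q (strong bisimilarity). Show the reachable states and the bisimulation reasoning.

P's transition system — 4 states:
  u0 = b.((0 + 0) | (0 + 0)) | a.(c.0)\{b,c} :: =a=> u1, =b=> u2
  u1 = b.((0 + 0) | (0 + 0)) | (c.0)\{b,c} :: =b=> u3
  u2 = (0 + 0) | (0 + 0) | a.(c.0)\{b,c} :: =a=> u3
  u3 = (0 + 0) | (0 + 0) | (c.0)\{b,c} :: (no moves)
Q's transition system — 2 states:
  v0 = (0 + 0) | (0 + 0) | a.(c.0)\{b,c} :: =a=> v1
  v1 = (0 + 0) | (0 + 0) | (c.0)\{b,c} :: (no moves)
Bisimilarity quotient blocks:
  B0 = {u0}
  B1 = {u1}
  B2 = {u3, v1}
  B3 = {u2, v0}
u0 ∈ B0, v0 ∈ B3 → different blocks

NO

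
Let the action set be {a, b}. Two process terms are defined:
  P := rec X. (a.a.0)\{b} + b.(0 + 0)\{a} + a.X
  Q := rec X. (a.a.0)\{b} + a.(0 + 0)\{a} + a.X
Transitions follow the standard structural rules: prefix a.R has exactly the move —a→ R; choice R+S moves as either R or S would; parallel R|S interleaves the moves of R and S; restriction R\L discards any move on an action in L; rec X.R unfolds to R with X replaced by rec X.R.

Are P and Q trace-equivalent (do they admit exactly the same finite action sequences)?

NO — witness ⟨b⟩

P's transition system — 4 states:
  m0 = rec X. (a.a.0)\{b} + b.(0 + 0)\{a} + a.X :: =a=> m0, =a=> m1, =b=> m2
  m1 = (a.0)\{b} :: =a=> m3
  m2 = (0 + 0)\{a} :: ∅
  m3 = 0\{b} :: ∅
Q's transition system — 4 states:
  n0 = rec X. (a.a.0)\{b} + a.(0 + 0)\{a} + a.X :: =a=> n0, =a=> n1, =a=> n2
  n1 = (0 + 0)\{a} :: ∅
  n2 = (a.0)\{b} :: =a=> n3
  n3 = 0\{b} :: ∅
Trace ⟨b⟩ through P, begin at {m0}:
  after b @ step 1: {m2}
  ✓ P
Trace ⟨b⟩ through Q, begin at {n0}:
  after b @ step 1: no successor for Q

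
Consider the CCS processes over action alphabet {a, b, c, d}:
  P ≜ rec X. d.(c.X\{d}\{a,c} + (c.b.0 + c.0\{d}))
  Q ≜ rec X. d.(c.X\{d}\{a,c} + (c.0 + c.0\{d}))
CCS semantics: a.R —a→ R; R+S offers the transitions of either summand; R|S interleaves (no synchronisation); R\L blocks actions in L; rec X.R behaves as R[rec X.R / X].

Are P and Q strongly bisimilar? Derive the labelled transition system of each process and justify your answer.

not bisimilar

P's transition system — 6 states:
  s0 = rec X. d.(c.X\{d}\{a,c} + (c.b.0 + c.0\{d})) → -d-> s1
  s1 = c.(rec X. d.(c.X\{d}\{a,c} + (c.b.0 + c.0\{d})))\{d}\{a,c} + (c.b.0 + c.0\{d}) → -c-> s2, -c-> s3, -c-> s4
  s2 = (rec X. d.(c.X\{d}\{a,c} + (c.b.0 + c.0\{d})))\{d}\{a,c} → ·
  s3 = 0\{d} → ·
  s4 = b.0 → -b-> s5
  s5 = 0 → ·
Q's transition system — 5 states:
  t0 = rec X. d.(c.X\{d}\{a,c} + (c.0 + c.0\{d})) → -d-> t1
  t1 = c.(rec X. d.(c.X\{d}\{a,c} + (c.0 + c.0\{d})))\{d}\{a,c} + (c.0 + c.0\{d}) → -c-> t2, -c-> t3, -c-> t4
  t2 = (rec X. d.(c.X\{d}\{a,c} + (c.0 + c.0\{d})))\{d}\{a,c} → ·
  t3 = 0 → ·
  t4 = 0\{d} → ·
Partition-refinement fixed point:
  B0 = {s0}
  B1 = {s1}
  B2 = {s2, s3, s5, t2, t3, t4}
  B3 = {s4}
  B4 = {t0}
  B5 = {t1}
s0 ∈ B0, t0 ∈ B4 → different blocks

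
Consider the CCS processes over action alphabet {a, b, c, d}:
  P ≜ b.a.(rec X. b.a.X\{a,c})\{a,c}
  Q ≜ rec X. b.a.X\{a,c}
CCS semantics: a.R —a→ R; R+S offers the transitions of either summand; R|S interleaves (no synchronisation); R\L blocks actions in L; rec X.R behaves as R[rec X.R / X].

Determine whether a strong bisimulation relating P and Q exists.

P's transition system — 4 states:
  p0 = b.a.(rec X. b.a.X\{a,c})\{a,c} :: =b=> p1
  p1 = a.(rec X. b.a.X\{a,c})\{a,c} :: =a=> p2
  p2 = (rec X. b.a.X\{a,c})\{a,c} :: =b=> p3
  p3 = (a.(rec X. b.a.X\{a,c})\{a,c})\{a,c} :: ·
Q's transition system — 4 states:
  q0 = rec X. b.a.X\{a,c} :: =b=> q1
  q1 = a.(rec X. b.a.X\{a,c})\{a,c} :: =a=> q2
  q2 = (rec X. b.a.X\{a,c})\{a,c} :: =b=> q3
  q3 = (a.(rec X. b.a.X\{a,c})\{a,c})\{a,c} :: ·
Partition-refinement fixed point:
  B0 = {p0, q0}
  B1 = {p1, q1}
  B2 = {p2, q2}
  B3 = {p3, q3}
p0 ∈ B0, q0 ∈ B0 → same block

bisimilar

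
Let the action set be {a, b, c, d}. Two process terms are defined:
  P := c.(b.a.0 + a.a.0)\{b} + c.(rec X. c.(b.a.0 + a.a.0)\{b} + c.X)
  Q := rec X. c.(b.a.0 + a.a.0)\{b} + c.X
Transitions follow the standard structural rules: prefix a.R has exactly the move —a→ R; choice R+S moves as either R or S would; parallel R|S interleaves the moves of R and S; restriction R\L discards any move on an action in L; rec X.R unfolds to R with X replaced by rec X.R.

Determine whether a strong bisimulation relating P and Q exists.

LTS(P): 5 reachable states
  u0 = c.(b.a.0 + a.a.0)\{b} + c.(rec X. c.(b.a.0 + a.a.0)\{b} + c.X) → --c--▸ u1, --c--▸ u2
  u1 = (b.a.0 + a.a.0)\{b} → --a--▸ u3
  u2 = rec X. c.(b.a.0 + a.a.0)\{b} + c.X → --c--▸ u1, --c--▸ u2
  u3 = (a.0)\{b} → --a--▸ u4
  u4 = 0\{b} → (no moves)
LTS(Q): 4 reachable states
  v0 = rec X. c.(b.a.0 + a.a.0)\{b} + c.X → --c--▸ v0, --c--▸ v1
  v1 = (b.a.0 + a.a.0)\{b} → --a--▸ v2
  v2 = (a.0)\{b} → --a--▸ v3
  v3 = 0\{b} → (no moves)
Coarsest stable partition (strong bisimilarity classes):
  B0 = {u0, u2, v0}
  B1 = {u1, v1}
  B2 = {u3, v2}
  B3 = {u4, v3}
u0 ∈ B0, v0 ∈ B0 → same block

P ~ Q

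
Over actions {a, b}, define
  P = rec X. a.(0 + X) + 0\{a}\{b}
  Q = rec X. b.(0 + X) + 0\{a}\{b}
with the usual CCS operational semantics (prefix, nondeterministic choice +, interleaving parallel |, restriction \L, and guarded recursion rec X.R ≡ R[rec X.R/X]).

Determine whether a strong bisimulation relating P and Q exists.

P's transition system — 2 states:
  p0 = rec X. a.(0 + X) + 0\{a}\{b} | --a--▸ p1
  p1 = 0 + (rec X. a.(0 + X) + 0\{a}\{b}) | --a--▸ p1
Q's transition system — 2 states:
  q0 = rec X. b.(0 + X) + 0\{a}\{b} | --b--▸ q1
  q1 = 0 + (rec X. b.(0 + X) + 0\{a}\{b}) | --b--▸ q1
Bisimilarity quotient blocks:
  B0 = {p0, p1}
  B1 = {q0, q1}
p0 ∈ B0, q0 ∈ B1 → different blocks

not bisimilar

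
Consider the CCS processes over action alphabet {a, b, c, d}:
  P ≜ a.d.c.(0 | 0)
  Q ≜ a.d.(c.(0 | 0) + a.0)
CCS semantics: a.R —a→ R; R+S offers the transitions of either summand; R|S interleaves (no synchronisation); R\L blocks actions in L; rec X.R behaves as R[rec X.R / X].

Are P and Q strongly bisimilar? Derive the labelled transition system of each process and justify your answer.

Reachable graph of P (4 states):
  s0 = a.d.c.(0 | 0) :: --a--▸ s1
  s1 = d.c.(0 | 0) :: --d--▸ s2
  s2 = c.(0 | 0) :: --c--▸ s3
  s3 = 0 | 0 :: stopped
Reachable graph of Q (5 states):
  t0 = a.d.(c.(0 | 0) + a.0) :: --a--▸ t1
  t1 = d.(c.(0 | 0) + a.0) :: --d--▸ t2
  t2 = c.(0 | 0) + a.0 :: --a--▸ t3, --c--▸ t4
  t3 = 0 :: stopped
  t4 = 0 | 0 :: stopped
Partition-refinement fixed point:
  B0 = {s0}
  B1 = {s1}
  B2 = {s2}
  B3 = {s3, t3, t4}
  B4 = {t0}
  B5 = {t1}
  B6 = {t2}
s0 ∈ B0, t0 ∈ B4 → different blocks

NO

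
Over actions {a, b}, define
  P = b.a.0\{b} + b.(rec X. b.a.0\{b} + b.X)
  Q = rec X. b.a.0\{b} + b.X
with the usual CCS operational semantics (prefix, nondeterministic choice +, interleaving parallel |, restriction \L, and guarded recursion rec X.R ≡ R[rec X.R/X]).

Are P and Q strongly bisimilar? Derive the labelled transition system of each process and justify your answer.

YES

Reachable graph of P (4 states):
  m0 = b.a.0\{b} + b.(rec X. b.a.0\{b} + b.X) :: --b--▸ m1, --b--▸ m2
  m1 = a.0\{b} :: --a--▸ m3
  m2 = rec X. b.a.0\{b} + b.X :: --b--▸ m1, --b--▸ m2
  m3 = 0\{b} :: stopped
Reachable graph of Q (3 states):
  n0 = rec X. b.a.0\{b} + b.X :: --b--▸ n0, --b--▸ n1
  n1 = a.0\{b} :: --a--▸ n2
  n2 = 0\{b} :: stopped
Partition-refinement fixed point:
  B0 = {m0, m2, n0}
  B1 = {m1, n1}
  B2 = {m3, n2}
m0 ∈ B0, n0 ∈ B0 → same block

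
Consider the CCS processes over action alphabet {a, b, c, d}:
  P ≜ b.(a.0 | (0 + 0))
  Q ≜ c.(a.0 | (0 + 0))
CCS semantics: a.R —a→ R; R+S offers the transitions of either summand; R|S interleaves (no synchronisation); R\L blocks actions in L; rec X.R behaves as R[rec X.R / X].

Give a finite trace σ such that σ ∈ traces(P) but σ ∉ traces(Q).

LTS(P): 3 reachable states
  u0 = b.(a.0 | (0 + 0)) ⊢ —b→ u1
  u1 = a.0 | (0 + 0) ⊢ —a→ u2
  u2 = 0 | (0 + 0) ⊢ deadlocked
LTS(Q): 3 reachable states
  v0 = c.(a.0 | (0 + 0)) ⊢ —c→ v1
  v1 = a.0 | (0 + 0) ⊢ —a→ v2
  v2 = 0 | (0 + 0) ⊢ deadlocked
Executing b from P (initial set {u0}):
  [1] b ⇒ {u1}
  — P admits the full trace.
Executing b from Q (initial set {v0}):
  [1] b ⇒ ∅  — Q cannot continue

b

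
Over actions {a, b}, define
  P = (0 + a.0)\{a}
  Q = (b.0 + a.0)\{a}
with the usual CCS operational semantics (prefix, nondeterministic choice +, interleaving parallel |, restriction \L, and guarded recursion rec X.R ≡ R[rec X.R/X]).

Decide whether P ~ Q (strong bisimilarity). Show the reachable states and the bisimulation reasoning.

NO

Reachable graph of P (1 states):
  p0 = (0 + a.0)\{a} :: stopped
Reachable graph of Q (2 states):
  q0 = (b.0 + a.0)\{a} :: ··b··> q1
  q1 = 0\{a} :: stopped
Coarsest stable partition (strong bisimilarity classes):
  B0 = {p0, q1}
  B1 = {q0}
p0 ∈ B0, q0 ∈ B1 → different blocks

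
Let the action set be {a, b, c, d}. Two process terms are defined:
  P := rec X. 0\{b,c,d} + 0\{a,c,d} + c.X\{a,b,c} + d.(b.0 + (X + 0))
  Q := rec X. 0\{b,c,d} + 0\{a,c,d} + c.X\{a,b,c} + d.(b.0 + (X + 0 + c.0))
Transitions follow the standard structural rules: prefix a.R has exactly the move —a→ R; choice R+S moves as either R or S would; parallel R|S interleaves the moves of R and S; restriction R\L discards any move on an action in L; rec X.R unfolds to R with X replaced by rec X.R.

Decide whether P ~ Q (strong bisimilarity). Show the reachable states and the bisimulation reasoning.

P's transition system — 5 states:
  m0 = rec X. 0\{b,c,d} + 0\{a,c,d} + c.X\{a,b,c} + d.(b.0 + (X + 0)) | -c-> m1, -d-> m2
  m1 = (rec X. 0\{b,c,d} + 0\{a,c,d} + c.X\{a,b,c} + d.(b.0 + (X + 0)))\{a,b,c} | -d-> m3
  m2 = b.0 + ((rec X. 0\{b,c,d} + 0\{a,c,d} + c.X\{a,b,c} + d.(b.0 + (X + 0))) + 0) | -b-> m4, -c-> m1, -d-> m2
  m3 = (b.0 + ((rec X. 0\{b,c,d} + 0\{a,c,d} + c.X\{a,b,c} + d.(b.0 + (X + 0))) + 0))\{a,b,c} | -d-> m3
  m4 = 0 | deadlocked
Q's transition system — 5 states:
  n0 = rec X. 0\{b,c,d} + 0\{a,c,d} + c.X\{a,b,c} + d.(b.0 + (X + 0 + c.0)) | -c-> n1, -d-> n2
  n1 = (rec X. 0\{b,c,d} + 0\{a,c,d} + c.X\{a,b,c} + d.(b.0 + (X + 0 + c.0)))\{a,b,c} | -d-> n3
  n2 = b.0 + ((rec X. 0\{b,c,d} + 0\{a,c,d} + c.X\{a,b,c} + d.(b.0 + (X + 0 + c.0))) + 0 + c.0) | -b-> n4, -c-> n1, -c-> n4, -d-> n2
  n3 = (b.0 + ((rec X. 0\{b,c,d} + 0\{a,c,d} + c.X\{a,b,c} + d.(b.0 + (X + 0 + c.0))) + 0 + c.0))\{a,b,c} | -d-> n3
  n4 = 0 | deadlocked
Bisimilarity quotient blocks:
  B0 = {m0}
  B1 = {m1, m3, n1, n3}
  B2 = {m2}
  B3 = {m4, n4}
  B4 = {n0}
  B5 = {n2}
m0 ∈ B0, n0 ∈ B4 → different blocks

NO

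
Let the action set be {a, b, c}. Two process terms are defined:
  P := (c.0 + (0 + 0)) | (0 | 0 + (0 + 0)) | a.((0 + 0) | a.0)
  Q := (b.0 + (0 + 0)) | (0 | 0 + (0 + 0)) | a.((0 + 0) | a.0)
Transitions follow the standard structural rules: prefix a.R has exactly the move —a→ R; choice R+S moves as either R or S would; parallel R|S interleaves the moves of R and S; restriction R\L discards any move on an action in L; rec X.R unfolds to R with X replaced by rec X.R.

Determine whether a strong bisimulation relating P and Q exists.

NO

P's transition system — 6 states:
  m0 = (c.0 + (0 + 0)) | (0 | 0 + (0 + 0)) | a.((0 + 0) | a.0) ⊢ =a=> m1, =c=> m2
  m1 = (c.0 + (0 + 0)) | (0 | 0 + (0 + 0)) | ((0 + 0) | a.0) ⊢ =a=> m3, =c=> m4
  m2 = 0 | (0 | 0 + (0 + 0)) | a.((0 + 0) | a.0) ⊢ =a=> m4
  m3 = (c.0 + (0 + 0)) | (0 | 0 + (0 + 0)) | ((0 + 0) | 0) ⊢ =c=> m5
  m4 = 0 | (0 | 0 + (0 + 0)) | ((0 + 0) | a.0) ⊢ =a=> m5
  m5 = 0 | (0 | 0 + (0 + 0)) | ((0 + 0) | 0) ⊢ deadlocked
Q's transition system — 6 states:
  n0 = (b.0 + (0 + 0)) | (0 | 0 + (0 + 0)) | a.((0 + 0) | a.0) ⊢ =a=> n1, =b=> n2
  n1 = (b.0 + (0 + 0)) | (0 | 0 + (0 + 0)) | ((0 + 0) | a.0) ⊢ =a=> n3, =b=> n4
  n2 = 0 | (0 | 0 + (0 + 0)) | a.((0 + 0) | a.0) ⊢ =a=> n4
  n3 = (b.0 + (0 + 0)) | (0 | 0 + (0 + 0)) | ((0 + 0) | 0) ⊢ =b=> n5
  n4 = 0 | (0 | 0 + (0 + 0)) | ((0 + 0) | a.0) ⊢ =a=> n5
  n5 = 0 | (0 | 0 + (0 + 0)) | ((0 + 0) | 0) ⊢ deadlocked
Partition-refinement fixed point:
  B0 = {m0}
  B1 = {m1}
  B2 = {m4, n4}
  B3 = {m5, n5}
  B4 = {m3}
  B5 = {m2, n2}
  B6 = {n0}
  B7 = {n1}
  B8 = {n3}
m0 ∈ B0, n0 ∈ B6 → different blocks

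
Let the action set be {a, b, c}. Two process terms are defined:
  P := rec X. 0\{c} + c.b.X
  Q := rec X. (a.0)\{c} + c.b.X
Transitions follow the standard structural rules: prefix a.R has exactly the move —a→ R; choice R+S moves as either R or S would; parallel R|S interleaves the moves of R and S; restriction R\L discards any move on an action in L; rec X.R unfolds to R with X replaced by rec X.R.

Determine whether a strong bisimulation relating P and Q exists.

Reachable graph of P (2 states):
  p0 = rec X. 0\{c} + c.b.X :: --c--▸ p1
  p1 = b.(rec X. 0\{c} + c.b.X) :: --b--▸ p0
Reachable graph of Q (3 states):
  q0 = rec X. (a.0)\{c} + c.b.X :: --a--▸ q1, --c--▸ q2
  q1 = 0\{c} :: ·
  q2 = b.(rec X. (a.0)\{c} + c.b.X) :: --b--▸ q0
Partition-refinement fixed point:
  B0 = {p0}
  B1 = {p1}
  B2 = {q0}
  B3 = {q2}
  B4 = {q1}
p0 ∈ B0, q0 ∈ B2 → different blocks

NO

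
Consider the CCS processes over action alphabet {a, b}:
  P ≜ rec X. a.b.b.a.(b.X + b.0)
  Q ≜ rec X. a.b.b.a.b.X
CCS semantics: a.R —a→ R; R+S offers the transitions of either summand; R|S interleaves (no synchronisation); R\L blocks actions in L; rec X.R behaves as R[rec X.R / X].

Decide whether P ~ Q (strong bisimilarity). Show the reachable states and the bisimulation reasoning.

NO

P's transition system — 6 states:
  u0 = rec X. a.b.b.a.(b.X + b.0) → -a-> u1
  u1 = b.b.a.(b.(rec X. a.b.b.a.(b.X + b.0)) + b.0) → -b-> u2
  u2 = b.a.(b.(rec X. a.b.b.a.(b.X + b.0)) + b.0) → -b-> u3
  u3 = a.(b.(rec X. a.b.b.a.(b.X + b.0)) + b.0) → -a-> u4
  u4 = b.(rec X. a.b.b.a.(b.X + b.0)) + b.0 → -b-> u0, -b-> u5
  u5 = 0 → ∅
Q's transition system — 5 states:
  v0 = rec X. a.b.b.a.b.X → -a-> v1
  v1 = b.b.a.b.(rec X. a.b.b.a.b.X) → -b-> v2
  v2 = b.a.b.(rec X. a.b.b.a.b.X) → -b-> v3
  v3 = a.b.(rec X. a.b.b.a.b.X) → -a-> v4
  v4 = b.(rec X. a.b.b.a.b.X) → -b-> v0
Coarsest stable partition (strong bisimilarity classes):
  B0 = {u0}
  B1 = {u1}
  B2 = {u2}
  B3 = {u3}
  B4 = {u4}
  B5 = {u5}
  B6 = {v0}
  B7 = {v1}
  B8 = {v2}
  B9 = {v3}
  B10 = {v4}
u0 ∈ B0, v0 ∈ B6 → different blocks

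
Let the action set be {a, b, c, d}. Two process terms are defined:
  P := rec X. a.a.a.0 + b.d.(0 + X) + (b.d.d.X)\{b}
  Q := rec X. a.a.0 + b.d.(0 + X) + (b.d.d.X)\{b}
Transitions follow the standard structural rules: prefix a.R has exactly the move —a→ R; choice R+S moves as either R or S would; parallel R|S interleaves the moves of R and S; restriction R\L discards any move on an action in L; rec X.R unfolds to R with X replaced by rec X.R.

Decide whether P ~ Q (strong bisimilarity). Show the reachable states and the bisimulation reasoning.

not bisimilar

LTS(P): 6 reachable states
  p0 = rec X. a.a.a.0 + b.d.(0 + X) + (b.d.d.X)\{b} has moves --a--▸ p1, --b--▸ p2
  p1 = a.a.0 has moves --a--▸ p3
  p2 = d.(0 + (rec X. a.a.a.0 + b.d.(0 + X) + (b.d.d.X)\{b})) has moves --d--▸ p4
  p3 = a.0 has moves --a--▸ p5
  p4 = 0 + (rec X. a.a.a.0 + b.d.(0 + X) + (b.d.d.X)\{b}) has moves --a--▸ p1, --b--▸ p2
  p5 = 0 has moves deadlocked
LTS(Q): 5 reachable states
  q0 = rec X. a.a.0 + b.d.(0 + X) + (b.d.d.X)\{b} has moves --a--▸ q1, --b--▸ q2
  q1 = a.0 has moves --a--▸ q3
  q2 = d.(0 + (rec X. a.a.0 + b.d.(0 + X) + (b.d.d.X)\{b})) has moves --d--▸ q4
  q3 = 0 has moves deadlocked
  q4 = 0 + (rec X. a.a.0 + b.d.(0 + X) + (b.d.d.X)\{b}) has moves --a--▸ q1, --b--▸ q2
Partition-refinement fixed point:
  B0 = {p0, p4}
  B1 = {p1}
  B2 = {p3, q1}
  B3 = {p5, q3}
  B4 = {p2}
  B5 = {q0, q4}
  B6 = {q2}
p0 ∈ B0, q0 ∈ B5 → different blocks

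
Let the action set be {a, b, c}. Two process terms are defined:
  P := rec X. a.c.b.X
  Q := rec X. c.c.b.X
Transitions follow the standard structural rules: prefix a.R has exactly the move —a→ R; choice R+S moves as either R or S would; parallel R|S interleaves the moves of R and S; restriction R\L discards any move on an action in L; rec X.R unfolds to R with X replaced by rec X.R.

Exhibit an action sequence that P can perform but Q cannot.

a

Reachable graph of P (3 states):
  m0 = rec X. a.c.b.X | =a=> m1
  m1 = c.b.(rec X. a.c.b.X) | =c=> m2
  m2 = b.(rec X. a.c.b.X) | =b=> m0
Reachable graph of Q (3 states):
  n0 = rec X. c.c.b.X | =c=> n1
  n1 = c.b.(rec X. c.c.b.X) | =c=> n2
  n2 = b.(rec X. c.c.b.X) | =b=> n0
Trace ⟨a⟩ through P, begin at {m0}:
  step 1 (a): {m1}
  — P admits the full trace.
Trace ⟨a⟩ through Q, begin at {n0}:
  step 1 (a): no successor for Q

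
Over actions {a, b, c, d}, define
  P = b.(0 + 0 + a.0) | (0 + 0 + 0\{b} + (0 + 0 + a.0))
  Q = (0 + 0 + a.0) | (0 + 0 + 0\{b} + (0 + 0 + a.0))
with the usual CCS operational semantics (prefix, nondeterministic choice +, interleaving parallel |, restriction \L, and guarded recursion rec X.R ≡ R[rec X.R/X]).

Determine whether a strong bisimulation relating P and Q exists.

NO

Reachable graph of P (6 states):
  s0 = b.(0 + 0 + a.0) | (0 + 0 + 0\{b} + (0 + 0 + a.0)) → ··a··> s1, ··b··> s2
  s1 = b.(0 + 0 + a.0) | 0 → ··b··> s3
  s2 = (0 + 0 + a.0) | (0 + 0 + 0\{b} + (0 + 0 + a.0)) → ··a··> s3, ··a··> s4
  s3 = (0 + 0 + a.0) | 0 → ··a··> s5
  s4 = 0 | (0 + 0 + 0\{b} + (0 + 0 + a.0)) → ··a··> s5
  s5 = 0 | 0 → ·
Reachable graph of Q (4 states):
  t0 = (0 + 0 + a.0) | (0 + 0 + 0\{b} + (0 + 0 + a.0)) → ··a··> t1, ··a··> t2
  t1 = (0 + 0 + a.0) | 0 → ··a··> t3
  t2 = 0 | (0 + 0 + 0\{b} + (0 + 0 + a.0)) → ··a··> t3
  t3 = 0 | 0 → ·
Partition-refinement fixed point:
  B0 = {s0}
  B1 = {s1}
  B2 = {s3, s4, t1, t2}
  B3 = {s5, t3}
  B4 = {s2, t0}
s0 ∈ B0, t0 ∈ B4 → different blocks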